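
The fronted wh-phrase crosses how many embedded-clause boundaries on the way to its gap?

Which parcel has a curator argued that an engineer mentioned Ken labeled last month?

"which parcel" is extracted from the object of "labeled".
Boundaries crossed, outermost first: [that], [Ø] — 2 in total.

2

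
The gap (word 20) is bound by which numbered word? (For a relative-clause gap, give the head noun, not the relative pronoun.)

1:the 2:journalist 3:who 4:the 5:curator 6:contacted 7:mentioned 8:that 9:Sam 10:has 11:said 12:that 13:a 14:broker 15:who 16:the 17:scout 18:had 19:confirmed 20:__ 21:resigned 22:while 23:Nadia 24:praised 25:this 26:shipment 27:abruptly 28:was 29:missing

14

The gap at 20 is the subject of "resigned", inside a relative clause.
The relative pronoun is "who" (word 15); it is bound by the head noun immediately before it.
Its filler is the head noun "broker", at word 14.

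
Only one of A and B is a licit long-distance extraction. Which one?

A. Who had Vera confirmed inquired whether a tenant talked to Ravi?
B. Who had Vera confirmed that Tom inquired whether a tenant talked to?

A

In B, the wh-phrase is extracted from inside a wh-island (introduced by "whether"), which blocks movement.
In A, the extraction path crosses only that-complement boundaries, which are transparent.
So A is grammatical.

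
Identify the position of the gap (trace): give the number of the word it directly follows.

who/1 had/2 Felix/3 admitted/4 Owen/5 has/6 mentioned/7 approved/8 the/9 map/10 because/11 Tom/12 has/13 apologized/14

7

The displaced element is "who" (word 1).
It is linked across 2 clause boundaries (Ø → Ø).
It functions as the subject of "approved", so the gap sits immediately after word 7 ("mentioned").
Base order: Felix had admitted Owen has mentioned that who approved the map because Tom has apologized.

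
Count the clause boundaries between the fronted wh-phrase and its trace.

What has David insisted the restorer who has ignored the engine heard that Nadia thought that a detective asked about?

"what" is extracted from the PP object of "asked".
Boundaries crossed, outermost first: [Ø], [that], [that] — 3 in total.

3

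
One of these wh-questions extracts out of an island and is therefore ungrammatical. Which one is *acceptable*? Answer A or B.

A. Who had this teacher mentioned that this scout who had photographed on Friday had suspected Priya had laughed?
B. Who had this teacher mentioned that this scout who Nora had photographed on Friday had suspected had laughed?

In A, the wh-phrase is extracted from inside a complex-NP island (relative clause) (introduced by "who"), which blocks movement.
In B, the extraction path crosses only that-complement boundaries, which are transparent.
So B is grammatical.

B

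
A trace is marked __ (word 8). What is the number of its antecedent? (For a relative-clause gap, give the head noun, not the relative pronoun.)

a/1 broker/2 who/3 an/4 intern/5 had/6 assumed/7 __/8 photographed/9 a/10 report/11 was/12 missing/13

The gap at 8 is the subject of "photographed", inside a relative clause.
The relative pronoun is "who" (word 3); it is bound by the head noun immediately before it.
Its filler is the head noun "broker", at word 2.

2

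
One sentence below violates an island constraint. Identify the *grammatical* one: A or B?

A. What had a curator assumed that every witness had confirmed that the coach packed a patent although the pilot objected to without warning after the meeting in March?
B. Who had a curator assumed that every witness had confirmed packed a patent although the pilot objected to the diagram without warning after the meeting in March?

In A, the wh-phrase is extracted from inside an adjunct island (introduced by "although"), which blocks movement.
In B, the extraction path crosses only that-complement boundaries, which are transparent.
So B is grammatical.

B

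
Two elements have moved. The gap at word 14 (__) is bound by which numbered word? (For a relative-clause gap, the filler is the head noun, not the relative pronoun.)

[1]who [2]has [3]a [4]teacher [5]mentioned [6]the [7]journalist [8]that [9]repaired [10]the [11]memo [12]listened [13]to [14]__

The marked gap is the object of the preposition "to" of "listened".
Its filler is the fronted wh-phrase "who", at word 1.
(The other dependency links word 7 to a gap after word 8.)

1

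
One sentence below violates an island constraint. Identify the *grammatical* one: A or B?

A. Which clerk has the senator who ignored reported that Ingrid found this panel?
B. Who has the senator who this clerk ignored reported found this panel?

B

In A, the wh-phrase is extracted from inside a complex-NP island (relative clause) (introduced by "who"), which blocks movement.
In B, the extraction path crosses only that-complement boundaries, which are transparent.
So B is grammatical.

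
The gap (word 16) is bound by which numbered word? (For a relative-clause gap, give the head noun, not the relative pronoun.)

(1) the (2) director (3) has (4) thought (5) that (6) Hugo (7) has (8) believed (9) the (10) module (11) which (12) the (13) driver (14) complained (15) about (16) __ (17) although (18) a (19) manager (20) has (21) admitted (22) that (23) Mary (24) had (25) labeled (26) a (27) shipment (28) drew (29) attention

10

The gap at 16 is the prepositional object of "complained", inside a relative clause.
The relative pronoun is "which" (word 11); it is bound by the head noun immediately before it.
Its filler is the head noun "module", at word 10.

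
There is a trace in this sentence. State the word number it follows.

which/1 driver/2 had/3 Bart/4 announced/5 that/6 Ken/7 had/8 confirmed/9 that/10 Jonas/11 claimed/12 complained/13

The displaced element is "which driver" (word 2).
It is linked across 3 clause boundaries (that → that → Ø).
It functions as the subject of "complained", so the gap sits immediately after word 12 ("claimed").
Base order: Bart had announced that Ken had confirmed that Jonas claimed that which driver complained.

12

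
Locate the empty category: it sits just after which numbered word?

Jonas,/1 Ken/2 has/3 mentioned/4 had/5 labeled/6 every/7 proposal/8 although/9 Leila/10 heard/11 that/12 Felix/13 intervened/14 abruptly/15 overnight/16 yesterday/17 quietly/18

The displaced element is "Jonas" (word 1).
It is linked across 1 clause boundary (Ø).
It functions as the subject of "labeled", so the gap sits immediately after word 4 ("mentioned").
Base order: Ken has mentioned that Jonas had labeled every proposal although Leila heard that Felix intervened abruptly overnight yesterday quietly.

4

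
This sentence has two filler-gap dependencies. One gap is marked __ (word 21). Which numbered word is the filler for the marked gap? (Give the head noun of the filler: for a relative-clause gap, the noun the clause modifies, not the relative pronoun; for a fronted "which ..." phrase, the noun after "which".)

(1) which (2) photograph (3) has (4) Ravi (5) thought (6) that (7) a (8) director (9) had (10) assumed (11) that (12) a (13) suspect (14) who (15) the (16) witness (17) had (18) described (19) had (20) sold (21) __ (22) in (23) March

The marked gap is the direct object of "sold".
Its filler is the fronted wh-phrase "which photograph", at word 2.
(The other dependency links word 13 to a gap after word 18.)

2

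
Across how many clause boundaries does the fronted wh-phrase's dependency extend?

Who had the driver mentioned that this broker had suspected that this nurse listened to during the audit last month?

2

"who" is extracted from the PP object of "listened".
Boundaries crossed, outermost first: [that], [that] — 2 in total.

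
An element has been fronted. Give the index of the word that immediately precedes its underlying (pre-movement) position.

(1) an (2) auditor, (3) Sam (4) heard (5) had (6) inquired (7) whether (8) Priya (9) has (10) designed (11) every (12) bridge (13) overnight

The displaced element is "an auditor" (word 2).
It is linked across 1 clause boundary (Ø).
It functions as the subject of "inquired", so the gap sits immediately after word 4 ("heard").
Base order: Sam heard that an auditor had inquired whether Priya has designed every bridge overnight.

4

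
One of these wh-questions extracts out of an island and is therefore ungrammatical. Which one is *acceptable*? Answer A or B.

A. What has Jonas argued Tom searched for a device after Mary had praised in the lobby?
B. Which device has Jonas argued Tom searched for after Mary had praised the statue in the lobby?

B

In A, the wh-phrase is extracted from inside an adjunct island (introduced by "after"), which blocks movement.
In B, the extraction path crosses only that-complement boundaries, which are transparent.
So B is grammatical.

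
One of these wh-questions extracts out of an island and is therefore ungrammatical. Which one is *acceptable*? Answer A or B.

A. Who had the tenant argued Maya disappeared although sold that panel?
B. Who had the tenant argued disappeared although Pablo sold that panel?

In A, the wh-phrase is extracted from inside an adjunct island (introduced by "although"), which blocks movement.
In B, the extraction path crosses only that-complement boundaries, which are transparent.
So B is grammatical.

B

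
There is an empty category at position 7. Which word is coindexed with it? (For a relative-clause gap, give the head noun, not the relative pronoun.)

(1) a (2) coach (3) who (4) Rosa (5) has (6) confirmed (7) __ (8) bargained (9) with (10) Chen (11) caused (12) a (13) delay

The gap at 7 is the subject of "bargained", inside a relative clause.
The relative pronoun is "who" (word 3); it is bound by the head noun immediately before it.
Its filler is the head noun "coach", at word 2.

2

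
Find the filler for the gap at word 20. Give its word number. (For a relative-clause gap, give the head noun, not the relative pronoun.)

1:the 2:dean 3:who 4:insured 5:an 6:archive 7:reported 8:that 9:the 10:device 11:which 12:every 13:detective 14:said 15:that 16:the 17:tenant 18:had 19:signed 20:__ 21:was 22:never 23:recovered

The gap at 20 is the object of "signed", inside a relative clause.
The relative pronoun is "which" (word 11); it is bound by the head noun immediately before it.
Its filler is the head noun "device", at word 10.

10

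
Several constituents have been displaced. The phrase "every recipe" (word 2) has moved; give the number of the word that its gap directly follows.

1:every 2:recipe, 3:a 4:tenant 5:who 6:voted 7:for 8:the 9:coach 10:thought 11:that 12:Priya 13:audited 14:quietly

The displaced element is "every recipe" (word 2).
It is linked across 1 clause boundary (that).
It functions as the direct object of "audited", so the gap sits immediately after word 13 ("audited").
Base order: A tenant who voted for the coach thought that Priya audited every recipe quietly.

13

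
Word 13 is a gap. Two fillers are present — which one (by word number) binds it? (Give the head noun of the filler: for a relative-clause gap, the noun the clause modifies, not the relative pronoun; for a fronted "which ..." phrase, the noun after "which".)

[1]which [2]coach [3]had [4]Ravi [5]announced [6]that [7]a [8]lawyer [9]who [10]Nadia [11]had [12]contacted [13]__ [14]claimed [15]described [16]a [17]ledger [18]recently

The marked gap is inside the relative clause, the direct object of "contacted".
Its filler is the head noun "lawyer" (via "who"), at word 8.
(The other dependency links word 2 to a gap after word 14.)

8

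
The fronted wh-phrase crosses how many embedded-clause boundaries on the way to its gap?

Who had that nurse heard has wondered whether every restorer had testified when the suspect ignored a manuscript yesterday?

"who" is extracted from the subject of "wondered".
Boundaries crossed, outermost first: [Ø] — 1 in total.

1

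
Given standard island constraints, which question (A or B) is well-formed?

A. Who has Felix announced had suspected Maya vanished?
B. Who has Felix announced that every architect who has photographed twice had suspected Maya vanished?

In B, the wh-phrase is extracted from inside a complex-NP island (relative clause) (introduced by "who"), which blocks movement.
In A, the extraction path crosses only that-complement boundaries, which are transparent.
So A is grammatical.

A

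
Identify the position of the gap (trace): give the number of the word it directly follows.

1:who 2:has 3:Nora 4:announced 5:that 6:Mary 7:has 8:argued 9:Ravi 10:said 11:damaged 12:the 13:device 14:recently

The displaced element is "who" (word 1).
It is linked across 3 clause boundaries (that → Ø → Ø).
It functions as the subject of "damaged", so the gap sits immediately after word 10 ("said").
Base order: Nora has announced that Mary has argued Ravi said that who damaged the device recently.

10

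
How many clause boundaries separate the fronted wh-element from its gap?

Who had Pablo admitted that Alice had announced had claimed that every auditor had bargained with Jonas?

2

"who" is extracted from the subject of "claimed".
Boundaries crossed, outermost first: [that], [Ø] — 2 in total.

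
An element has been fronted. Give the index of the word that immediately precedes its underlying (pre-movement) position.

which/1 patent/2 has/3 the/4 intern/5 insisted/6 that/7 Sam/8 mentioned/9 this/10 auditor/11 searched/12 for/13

The displaced element is "which patent" (word 2).
It is linked across 2 clause boundaries (that → Ø).
It functions as the object of the preposition "for" of "searched", so the gap sits immediately after word 13 ("for").
Base order: The intern has insisted that Sam mentioned this auditor searched for which patent.

13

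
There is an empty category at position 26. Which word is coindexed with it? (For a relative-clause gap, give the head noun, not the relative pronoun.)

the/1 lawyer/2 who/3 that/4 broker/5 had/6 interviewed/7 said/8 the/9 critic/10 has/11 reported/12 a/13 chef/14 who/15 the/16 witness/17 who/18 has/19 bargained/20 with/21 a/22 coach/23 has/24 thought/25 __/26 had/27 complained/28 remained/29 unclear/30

14

The gap at 26 is the subject of "complained", inside a relative clause.
The relative pronoun is "who" (word 15); it is bound by the head noun immediately before it.
Its filler is the head noun "chef", at word 14.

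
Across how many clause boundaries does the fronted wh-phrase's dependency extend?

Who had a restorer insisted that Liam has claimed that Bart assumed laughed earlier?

3

"who" is extracted from the subject of "laughed".
Boundaries crossed, outermost first: [that], [that], [Ø] — 3 in total.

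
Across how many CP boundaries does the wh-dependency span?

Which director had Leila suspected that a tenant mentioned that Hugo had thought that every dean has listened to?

"which director" is extracted from the PP object of "listened".
Boundaries crossed, outermost first: [that], [that], [that] — 3 in total.

3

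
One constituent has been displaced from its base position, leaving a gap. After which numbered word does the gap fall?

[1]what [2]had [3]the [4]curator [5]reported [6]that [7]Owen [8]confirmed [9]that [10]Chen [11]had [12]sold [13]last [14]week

12

The displaced element is "what" (word 1).
It is linked across 2 clause boundaries (that → that).
It functions as the direct object of "sold", so the gap sits immediately after word 12 ("sold").
Base order: The curator had reported that Owen confirmed that Chen had sold what last week.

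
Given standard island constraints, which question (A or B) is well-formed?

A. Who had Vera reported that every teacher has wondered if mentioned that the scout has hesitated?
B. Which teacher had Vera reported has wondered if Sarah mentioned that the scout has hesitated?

In A, the wh-phrase is extracted from inside a wh-island (introduced by "if"), which blocks movement.
In B, the extraction path crosses only that-complement boundaries, which are transparent.
So B is grammatical.

B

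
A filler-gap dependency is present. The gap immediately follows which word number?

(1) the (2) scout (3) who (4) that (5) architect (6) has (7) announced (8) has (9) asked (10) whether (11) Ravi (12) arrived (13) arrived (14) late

7

The displaced element is "the scout" (word 2).
It is linked across 1 clause boundary (Ø).
It functions as the subject of "asked", so the gap sits immediately after word 7 ("announced").
Base order: That architect has announced that the scout has asked whether Ravi arrived.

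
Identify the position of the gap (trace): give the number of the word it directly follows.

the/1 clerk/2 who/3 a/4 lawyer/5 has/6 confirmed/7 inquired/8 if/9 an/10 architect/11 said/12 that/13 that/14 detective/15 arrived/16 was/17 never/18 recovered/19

7

The displaced element is "the clerk" (word 2).
It is linked across 1 clause boundary (Ø).
It functions as the subject of "inquired", so the gap sits immediately after word 7 ("confirmed").
Base order: A lawyer has confirmed that the clerk inquired if an architect said that that detective arrived.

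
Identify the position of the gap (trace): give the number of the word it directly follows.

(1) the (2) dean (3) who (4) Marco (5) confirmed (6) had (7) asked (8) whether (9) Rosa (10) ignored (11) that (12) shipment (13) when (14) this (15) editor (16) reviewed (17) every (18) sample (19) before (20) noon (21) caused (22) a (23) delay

The displaced element is "the dean" (word 2).
It is linked across 1 clause boundary (Ø).
It functions as the subject of "asked", so the gap sits immediately after word 5 ("confirmed").
Base order: Marco confirmed that the dean had asked whether Rosa ignored that shipment when this editor reviewed every sample before noon.

5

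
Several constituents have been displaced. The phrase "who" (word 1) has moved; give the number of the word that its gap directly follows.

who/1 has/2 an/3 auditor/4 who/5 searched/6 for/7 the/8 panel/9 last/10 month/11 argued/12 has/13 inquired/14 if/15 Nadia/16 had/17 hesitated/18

The displaced element is "who" (word 1).
It is linked across 1 clause boundary (Ø).
It functions as the subject of "inquired", so the gap sits immediately after word 12 ("argued").
Base order: An auditor who searched for the panel last month has argued that who has inquired if Nadia had hesitated.

12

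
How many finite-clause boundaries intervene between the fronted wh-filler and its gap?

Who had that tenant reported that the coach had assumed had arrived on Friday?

2

"who" is extracted from the subject of "arrived".
Boundaries crossed, outermost first: [that], [Ø] — 2 in total.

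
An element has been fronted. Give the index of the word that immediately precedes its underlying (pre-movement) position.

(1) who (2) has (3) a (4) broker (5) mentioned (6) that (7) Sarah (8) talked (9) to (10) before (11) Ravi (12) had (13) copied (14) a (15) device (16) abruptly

The displaced element is "who" (word 1).
It is linked across 1 clause boundary (that).
It functions as the object of the preposition "to" of "talked", so the gap sits immediately after word 9 ("to").
Base order: A broker has mentioned that Sarah talked to who before Ravi had copied a device abruptly.

9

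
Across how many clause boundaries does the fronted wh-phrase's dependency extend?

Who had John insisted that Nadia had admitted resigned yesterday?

2

"who" is extracted from the subject of "resigned".
Boundaries crossed, outermost first: [that], [Ø] — 2 in total.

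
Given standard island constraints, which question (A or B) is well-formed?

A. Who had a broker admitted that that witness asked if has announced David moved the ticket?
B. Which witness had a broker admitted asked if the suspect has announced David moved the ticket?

B

In A, the wh-phrase is extracted from inside a wh-island (introduced by "if"), which blocks movement.
In B, the extraction path crosses only that-complement boundaries, which are transparent.
So B is grammatical.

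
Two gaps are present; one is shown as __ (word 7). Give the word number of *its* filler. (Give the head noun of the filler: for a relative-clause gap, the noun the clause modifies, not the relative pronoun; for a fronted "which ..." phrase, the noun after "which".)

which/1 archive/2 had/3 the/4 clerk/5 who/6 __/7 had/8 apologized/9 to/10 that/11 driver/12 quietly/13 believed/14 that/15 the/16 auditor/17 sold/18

5

The marked gap is inside the relative clause, the subject of "apologized".
Its filler is the head noun "clerk" (via "who"), at word 5.
(The other dependency links word 2 to a gap after word 18.)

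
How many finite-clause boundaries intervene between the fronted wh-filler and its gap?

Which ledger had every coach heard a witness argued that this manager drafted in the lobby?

2

"which ledger" is extracted from the object of "drafted".
Boundaries crossed, outermost first: [Ø], [that] — 2 in total.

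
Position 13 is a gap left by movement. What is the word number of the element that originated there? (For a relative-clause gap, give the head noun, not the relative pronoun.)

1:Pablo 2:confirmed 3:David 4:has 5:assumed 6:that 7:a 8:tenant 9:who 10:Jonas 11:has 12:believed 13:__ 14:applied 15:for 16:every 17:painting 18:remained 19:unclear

8

The gap at 13 is the subject of "applied", inside a relative clause.
The relative pronoun is "who" (word 9); it is bound by the head noun immediately before it.
Its filler is the head noun "tenant", at word 8.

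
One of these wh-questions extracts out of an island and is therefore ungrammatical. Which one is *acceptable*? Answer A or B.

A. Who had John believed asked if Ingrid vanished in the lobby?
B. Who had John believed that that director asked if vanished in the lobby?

In B, the wh-phrase is extracted from inside a wh-island (introduced by "if"), which blocks movement.
In A, the extraction path crosses only that-complement boundaries, which are transparent.
So A is grammatical.

A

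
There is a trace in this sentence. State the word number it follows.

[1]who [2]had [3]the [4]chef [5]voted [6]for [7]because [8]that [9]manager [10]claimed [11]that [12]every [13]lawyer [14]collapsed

6

The displaced element is "who" (word 1).
It functions as the object of the preposition "for" of "voted", so the gap sits immediately after word 6 ("for").
Base order: The chef had voted for who because that manager claimed that every lawyer collapsed.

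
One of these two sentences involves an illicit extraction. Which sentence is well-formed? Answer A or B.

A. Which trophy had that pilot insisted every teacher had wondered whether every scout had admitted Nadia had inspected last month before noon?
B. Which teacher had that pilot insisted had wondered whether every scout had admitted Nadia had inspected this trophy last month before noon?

B

In A, the wh-phrase is extracted from inside a wh-island (introduced by "whether"), which blocks movement.
In B, the extraction path crosses only that-complement boundaries, which are transparent.
So B is grammatical.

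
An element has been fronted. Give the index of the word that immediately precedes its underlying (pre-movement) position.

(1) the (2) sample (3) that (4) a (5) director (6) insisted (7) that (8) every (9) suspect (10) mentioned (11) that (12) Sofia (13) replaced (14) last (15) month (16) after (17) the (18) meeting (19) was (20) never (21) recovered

The displaced element is "the sample" (word 2).
It is linked across 2 clause boundaries (that → that).
It functions as the direct object of "replaced", so the gap sits immediately after word 13 ("replaced").
Base order: A director insisted that every suspect mentioned that Sofia replaced the sample last month after the meeting.

13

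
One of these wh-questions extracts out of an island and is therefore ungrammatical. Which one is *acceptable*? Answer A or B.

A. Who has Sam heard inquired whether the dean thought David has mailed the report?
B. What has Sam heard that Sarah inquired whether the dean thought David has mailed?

In B, the wh-phrase is extracted from inside a wh-island (introduced by "whether"), which blocks movement.
In A, the extraction path crosses only that-complement boundaries, which are transparent.
So A is grammatical.

A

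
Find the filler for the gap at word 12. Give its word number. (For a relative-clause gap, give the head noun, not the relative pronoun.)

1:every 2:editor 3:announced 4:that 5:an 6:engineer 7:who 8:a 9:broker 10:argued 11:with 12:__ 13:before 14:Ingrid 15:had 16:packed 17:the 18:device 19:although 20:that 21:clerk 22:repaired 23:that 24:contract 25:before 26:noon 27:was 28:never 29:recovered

6

The gap at 12 is the prepositional object of "argued", inside a relative clause.
The relative pronoun is "who" (word 7); it is bound by the head noun immediately before it.
Its filler is the head noun "engineer", at word 6.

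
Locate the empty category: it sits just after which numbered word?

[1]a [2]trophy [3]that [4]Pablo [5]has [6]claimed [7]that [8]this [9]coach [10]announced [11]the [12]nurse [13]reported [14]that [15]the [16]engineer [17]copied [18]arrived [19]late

The displaced element is "a trophy" (word 2).
It is linked across 3 clause boundaries (that → Ø → that).
It functions as the direct object of "copied", so the gap sits immediately after word 17 ("copied").
Base order: Pablo has claimed that this coach announced the nurse reported that the engineer copied a trophy.

17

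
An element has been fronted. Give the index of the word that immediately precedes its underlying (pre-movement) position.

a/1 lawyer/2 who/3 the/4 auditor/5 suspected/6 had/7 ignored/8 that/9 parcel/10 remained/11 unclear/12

The displaced element is "a lawyer" (word 2).
It is linked across 1 clause boundary (Ø).
It functions as the subject of "ignored", so the gap sits immediately after word 6 ("suspected").
Base order: The auditor suspected that a lawyer had ignored that parcel.

6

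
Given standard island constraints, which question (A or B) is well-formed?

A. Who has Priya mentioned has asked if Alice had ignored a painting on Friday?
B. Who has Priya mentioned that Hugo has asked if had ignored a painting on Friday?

In B, the wh-phrase is extracted from inside a wh-island (introduced by "if"), which blocks movement.
In A, the extraction path crosses only that-complement boundaries, which are transparent.
So A is grammatical.

A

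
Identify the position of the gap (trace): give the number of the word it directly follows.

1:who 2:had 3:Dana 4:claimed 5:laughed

4

The displaced element is "who" (word 1).
It is linked across 1 clause boundary (Ø).
It functions as the subject of "laughed", so the gap sits immediately after word 4 ("claimed").
Base order: Dana had claimed that who laughed.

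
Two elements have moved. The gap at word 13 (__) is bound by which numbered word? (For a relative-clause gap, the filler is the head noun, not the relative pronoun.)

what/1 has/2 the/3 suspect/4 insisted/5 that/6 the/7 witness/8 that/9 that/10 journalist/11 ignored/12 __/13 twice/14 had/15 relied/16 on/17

The marked gap is inside the relative clause, the direct object of "ignored".
Its filler is the head noun "witness" (via "that"), at word 8.
(The other dependency links word 1 to a gap after word 17.)

8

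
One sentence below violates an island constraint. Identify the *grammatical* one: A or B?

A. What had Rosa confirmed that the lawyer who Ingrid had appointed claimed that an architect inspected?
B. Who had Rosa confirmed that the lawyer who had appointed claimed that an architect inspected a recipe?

In B, the wh-phrase is extracted from inside a complex-NP island (relative clause) (introduced by "who"), which blocks movement.
In A, the extraction path crosses only that-complement boundaries, which are transparent.
So A is grammatical.

A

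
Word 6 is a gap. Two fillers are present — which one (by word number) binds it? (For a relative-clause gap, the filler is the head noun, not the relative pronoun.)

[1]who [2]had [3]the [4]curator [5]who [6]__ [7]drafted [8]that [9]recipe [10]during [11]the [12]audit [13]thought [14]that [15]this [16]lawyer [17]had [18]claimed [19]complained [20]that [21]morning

4

The marked gap is inside the relative clause, the subject of "drafted".
Its filler is the head noun "curator" (via "who"), at word 4.
(The other dependency links word 1 to a gap after word 18.)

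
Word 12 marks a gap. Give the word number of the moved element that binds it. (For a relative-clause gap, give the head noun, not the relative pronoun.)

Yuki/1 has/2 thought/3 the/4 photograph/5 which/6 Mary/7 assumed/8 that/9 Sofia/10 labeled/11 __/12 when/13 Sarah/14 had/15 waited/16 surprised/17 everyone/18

The gap at 12 is the object of "labeled", inside a relative clause.
The relative pronoun is "which" (word 6); it is bound by the head noun immediately before it.
Its filler is the head noun "photograph", at word 5.

5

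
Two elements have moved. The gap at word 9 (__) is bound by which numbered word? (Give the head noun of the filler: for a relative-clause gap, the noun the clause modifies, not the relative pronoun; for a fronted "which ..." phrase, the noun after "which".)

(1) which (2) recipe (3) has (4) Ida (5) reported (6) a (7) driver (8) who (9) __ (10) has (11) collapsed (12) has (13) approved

7

The marked gap is inside the relative clause, the subject of "collapsed".
Its filler is the head noun "driver" (via "who"), at word 7.
(The other dependency links word 2 to a gap after word 13.)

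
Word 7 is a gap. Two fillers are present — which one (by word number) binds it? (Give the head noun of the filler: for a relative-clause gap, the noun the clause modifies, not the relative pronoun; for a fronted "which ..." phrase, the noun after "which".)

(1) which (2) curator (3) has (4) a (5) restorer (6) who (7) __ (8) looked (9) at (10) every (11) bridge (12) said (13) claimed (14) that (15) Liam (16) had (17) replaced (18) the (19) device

The marked gap is inside the relative clause, the subject of "looked".
Its filler is the head noun "restorer" (via "who"), at word 5.
(The other dependency links word 2 to a gap after word 12.)

5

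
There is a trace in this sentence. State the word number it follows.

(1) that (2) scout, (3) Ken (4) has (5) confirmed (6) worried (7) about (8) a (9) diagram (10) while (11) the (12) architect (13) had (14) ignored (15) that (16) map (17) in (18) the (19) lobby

The displaced element is "that scout" (word 2).
It is linked across 1 clause boundary (Ø).
It functions as the subject of "worried", so the gap sits immediately after word 5 ("confirmed").
Base order: Ken has confirmed that scout worried about a diagram while the architect had ignored that map in the lobby.

5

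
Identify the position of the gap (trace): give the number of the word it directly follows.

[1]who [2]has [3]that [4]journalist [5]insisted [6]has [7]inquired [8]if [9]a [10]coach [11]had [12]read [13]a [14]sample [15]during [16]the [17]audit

The displaced element is "who" (word 1).
It is linked across 1 clause boundary (Ø).
It functions as the subject of "inquired", so the gap sits immediately after word 5 ("insisted").
Base order: That journalist has insisted that who has inquired if a coach had read a sample during the audit.

5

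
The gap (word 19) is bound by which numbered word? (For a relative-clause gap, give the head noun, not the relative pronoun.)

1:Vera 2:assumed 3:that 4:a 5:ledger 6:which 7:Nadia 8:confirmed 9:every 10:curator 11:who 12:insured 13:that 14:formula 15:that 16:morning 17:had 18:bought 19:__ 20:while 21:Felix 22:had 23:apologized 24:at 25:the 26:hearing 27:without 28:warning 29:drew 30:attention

5

The gap at 19 is the object of "bought", inside a relative clause.
The relative pronoun is "which" (word 6); it is bound by the head noun immediately before it.
Its filler is the head noun "ledger", at word 5.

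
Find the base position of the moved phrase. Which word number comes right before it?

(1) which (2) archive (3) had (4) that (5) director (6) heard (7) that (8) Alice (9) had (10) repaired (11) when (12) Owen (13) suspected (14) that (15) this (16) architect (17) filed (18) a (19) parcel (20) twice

The displaced element is "which archive" (word 2).
It is linked across 1 clause boundary (that).
It functions as the direct object of "repaired", so the gap sits immediately after word 10 ("repaired").
Base order: That director had heard that Alice had repaired which archive when Owen suspected that this architect filed a parcel twice.

10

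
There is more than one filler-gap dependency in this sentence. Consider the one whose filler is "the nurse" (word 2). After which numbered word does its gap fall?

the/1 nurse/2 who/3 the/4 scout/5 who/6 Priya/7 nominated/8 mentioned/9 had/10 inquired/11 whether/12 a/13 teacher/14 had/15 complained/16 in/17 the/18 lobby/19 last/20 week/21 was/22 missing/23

The displaced element is "the nurse" (word 2).
It is linked across 1 clause boundary (Ø).
It functions as the subject of "inquired", so the gap sits immediately after word 9 ("mentioned").
Base order: The scout who Priya nominated mentioned that the nurse had inquired whether a teacher had complained in the lobby last week.

9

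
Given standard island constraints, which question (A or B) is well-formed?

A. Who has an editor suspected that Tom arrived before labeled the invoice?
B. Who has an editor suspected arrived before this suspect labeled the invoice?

In A, the wh-phrase is extracted from inside an adjunct island (introduced by "before"), which blocks movement.
In B, the extraction path crosses only that-complement boundaries, which are transparent.
So B is grammatical.

B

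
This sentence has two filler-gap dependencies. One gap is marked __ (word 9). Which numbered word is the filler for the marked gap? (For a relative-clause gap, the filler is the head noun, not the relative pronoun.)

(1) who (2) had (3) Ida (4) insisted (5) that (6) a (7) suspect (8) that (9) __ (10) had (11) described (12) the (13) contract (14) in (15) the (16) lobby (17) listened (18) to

The marked gap is inside the relative clause, the subject of "described".
Its filler is the head noun "suspect" (via "that"), at word 7.
(The other dependency links word 1 to a gap after word 18.)

7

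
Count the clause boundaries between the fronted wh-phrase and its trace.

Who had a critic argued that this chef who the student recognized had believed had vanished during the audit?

"who" is extracted from the subject of "vanished".
Boundaries crossed, outermost first: [that], [Ø] — 2 in total.

2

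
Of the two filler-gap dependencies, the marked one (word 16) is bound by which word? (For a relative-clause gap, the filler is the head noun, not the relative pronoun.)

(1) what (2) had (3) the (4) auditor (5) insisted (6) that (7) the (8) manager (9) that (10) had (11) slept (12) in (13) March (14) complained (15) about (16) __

The marked gap is the object of the preposition "about" of "complained".
Its filler is the fronted wh-phrase "what", at word 1.
(The other dependency links word 8 to a gap after word 9.)

1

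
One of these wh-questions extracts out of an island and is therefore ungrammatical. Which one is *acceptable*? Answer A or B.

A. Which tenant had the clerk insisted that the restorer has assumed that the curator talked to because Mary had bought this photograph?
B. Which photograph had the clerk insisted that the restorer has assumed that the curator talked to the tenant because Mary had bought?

In B, the wh-phrase is extracted from inside an adjunct island (introduced by "because"), which blocks movement.
In A, the extraction path crosses only that-complement boundaries, which are transparent.
So A is grammatical.

A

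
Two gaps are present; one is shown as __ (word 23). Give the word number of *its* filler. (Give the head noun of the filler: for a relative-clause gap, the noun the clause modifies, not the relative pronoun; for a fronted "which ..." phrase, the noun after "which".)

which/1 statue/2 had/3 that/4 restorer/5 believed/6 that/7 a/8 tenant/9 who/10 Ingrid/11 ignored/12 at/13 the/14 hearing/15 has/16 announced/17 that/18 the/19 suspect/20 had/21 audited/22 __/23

2

The marked gap is the direct object of "audited".
Its filler is the fronted wh-phrase "which statue", at word 2.
(The other dependency links word 9 to a gap after word 12.)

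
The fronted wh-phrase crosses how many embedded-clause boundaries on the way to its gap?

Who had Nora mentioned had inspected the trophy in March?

"who" is extracted from the subject of "inspected".
Boundaries crossed, outermost first: [Ø] — 1 in total.

1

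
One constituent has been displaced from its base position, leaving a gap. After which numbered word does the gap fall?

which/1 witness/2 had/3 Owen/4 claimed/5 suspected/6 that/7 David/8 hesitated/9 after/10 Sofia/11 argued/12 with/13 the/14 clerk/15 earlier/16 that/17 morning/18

5

The displaced element is "which witness" (word 2).
It is linked across 1 clause boundary (Ø).
It functions as the subject of "suspected", so the gap sits immediately after word 5 ("claimed").
Base order: Owen had claimed which witness suspected that David hesitated after Sofia argued with the clerk earlier that morning.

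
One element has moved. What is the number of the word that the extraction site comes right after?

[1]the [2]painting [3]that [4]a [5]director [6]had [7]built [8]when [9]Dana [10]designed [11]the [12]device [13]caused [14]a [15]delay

The displaced element is "the painting" (word 2).
It functions as the direct object of "built", so the gap sits immediately after word 7 ("built").
Base order: A director had built the painting when Dana designed the device.

7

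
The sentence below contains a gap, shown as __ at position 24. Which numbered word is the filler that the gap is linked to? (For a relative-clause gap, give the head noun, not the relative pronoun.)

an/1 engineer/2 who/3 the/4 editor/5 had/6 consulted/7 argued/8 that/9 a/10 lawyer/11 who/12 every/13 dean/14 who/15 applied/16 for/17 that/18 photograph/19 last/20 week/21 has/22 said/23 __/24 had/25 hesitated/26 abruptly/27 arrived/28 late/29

11

The gap at 24 is the subject of "hesitated", inside a relative clause.
The relative pronoun is "who" (word 12); it is bound by the head noun immediately before it.
Its filler is the head noun "lawyer", at word 11.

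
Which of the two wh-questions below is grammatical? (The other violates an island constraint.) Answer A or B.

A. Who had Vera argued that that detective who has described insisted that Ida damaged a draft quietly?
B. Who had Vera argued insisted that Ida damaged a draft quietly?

In A, the wh-phrase is extracted from inside a complex-NP island (relative clause) (introduced by "who"), which blocks movement.
In B, the extraction path crosses only that-complement boundaries, which are transparent.
So B is grammatical.

B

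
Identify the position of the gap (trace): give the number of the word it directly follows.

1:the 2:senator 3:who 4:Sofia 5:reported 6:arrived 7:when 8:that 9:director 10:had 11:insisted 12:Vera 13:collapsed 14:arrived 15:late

The displaced element is "the senator" (word 2).
It is linked across 1 clause boundary (Ø).
It functions as the subject of "arrived", so the gap sits immediately after word 5 ("reported").
Base order: Sofia reported the senator arrived when that director had insisted Vera collapsed.

5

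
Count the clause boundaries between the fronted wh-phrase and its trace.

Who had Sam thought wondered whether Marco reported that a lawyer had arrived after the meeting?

"who" is extracted from the subject of "wondered".
Boundaries crossed, outermost first: [Ø] — 1 in total.

1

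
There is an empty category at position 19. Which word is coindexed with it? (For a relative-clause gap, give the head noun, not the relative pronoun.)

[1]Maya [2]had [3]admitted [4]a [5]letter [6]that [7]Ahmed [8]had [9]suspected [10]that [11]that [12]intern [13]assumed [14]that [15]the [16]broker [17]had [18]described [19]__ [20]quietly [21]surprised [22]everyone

5

The gap at 19 is the object of "described", inside a relative clause.
The relative pronoun is "that" (word 6); it is bound by the head noun immediately before it.
Its filler is the head noun "letter", at word 5.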